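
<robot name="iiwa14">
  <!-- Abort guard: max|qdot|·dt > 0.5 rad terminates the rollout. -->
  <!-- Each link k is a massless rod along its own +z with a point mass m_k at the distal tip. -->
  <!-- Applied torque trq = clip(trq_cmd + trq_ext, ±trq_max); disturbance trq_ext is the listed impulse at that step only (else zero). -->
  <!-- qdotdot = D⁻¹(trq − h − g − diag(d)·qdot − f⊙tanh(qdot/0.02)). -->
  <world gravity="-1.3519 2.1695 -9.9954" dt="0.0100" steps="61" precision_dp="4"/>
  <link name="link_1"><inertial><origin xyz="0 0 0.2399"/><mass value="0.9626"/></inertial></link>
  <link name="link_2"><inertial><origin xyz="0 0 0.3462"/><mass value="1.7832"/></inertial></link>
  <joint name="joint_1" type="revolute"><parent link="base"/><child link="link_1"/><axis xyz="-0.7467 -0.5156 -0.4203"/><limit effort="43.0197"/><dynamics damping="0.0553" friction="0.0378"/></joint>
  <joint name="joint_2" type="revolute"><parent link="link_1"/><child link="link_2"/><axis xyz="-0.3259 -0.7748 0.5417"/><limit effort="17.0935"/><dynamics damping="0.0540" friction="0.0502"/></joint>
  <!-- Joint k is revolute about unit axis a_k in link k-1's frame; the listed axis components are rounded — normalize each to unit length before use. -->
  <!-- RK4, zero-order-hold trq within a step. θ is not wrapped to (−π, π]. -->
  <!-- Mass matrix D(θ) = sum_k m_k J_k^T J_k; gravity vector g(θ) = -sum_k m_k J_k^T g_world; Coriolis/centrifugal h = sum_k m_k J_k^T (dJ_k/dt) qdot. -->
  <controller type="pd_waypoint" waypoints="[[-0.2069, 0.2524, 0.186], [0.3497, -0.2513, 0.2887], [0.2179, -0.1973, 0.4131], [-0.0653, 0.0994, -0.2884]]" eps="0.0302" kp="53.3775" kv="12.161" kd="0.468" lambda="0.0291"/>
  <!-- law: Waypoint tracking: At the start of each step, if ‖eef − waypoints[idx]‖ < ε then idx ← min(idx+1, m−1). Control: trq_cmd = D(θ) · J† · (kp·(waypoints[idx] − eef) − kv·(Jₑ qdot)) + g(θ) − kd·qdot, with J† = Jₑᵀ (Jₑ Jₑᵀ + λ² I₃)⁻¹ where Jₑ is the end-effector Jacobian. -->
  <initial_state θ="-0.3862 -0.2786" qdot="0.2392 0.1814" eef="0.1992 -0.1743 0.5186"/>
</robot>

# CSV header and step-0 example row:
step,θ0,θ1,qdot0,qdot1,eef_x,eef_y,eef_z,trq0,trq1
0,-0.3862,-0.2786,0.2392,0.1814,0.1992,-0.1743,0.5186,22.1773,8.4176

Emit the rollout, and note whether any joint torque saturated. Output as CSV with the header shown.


step,θ0,θ1,qdot0,qdot1,eef_x,eef_y,eef_z,trq0,trq1
1,-0.3797,-0.2814,1.0660,-0.7318,0.1976,-0.1725,0.5197,19.3918,8.0057
2,-0.3659,-0.2917,1.6969,-1.3399,0.1954,-0.1691,0.5213,17.0470,7.4848
3,-0.3464,-0.3072,2.2026,-1.7670,0.1924,-0.1645,0.5234,15.0473,6.9195
4,-0.3223,-0.3265,2.6243,-2.0830,0.1887,-0.1587,0.5258,13.3292,6.3440
5,-0.2942,-0.3485,2.9896,-2.3339,0.1844,-0.1520,0.5285,11.8478,5.7791
6,-0.2627,-0.3729,3.3190,-2.5522,0.1794,-0.1445,0.5314,10.5696,5.2373
7,-0.2280,-0.3995,3.6286,-2.7625,0.1737,-0.1363,0.5343,9.4699,4.7260
8,-0.1902,-0.4282,3.9322,-2.9845,0.1675,-0.1274,0.5372,8.5288,4.2489
9,-0.1493,-0.4593,4.2415,-3.2343,0.1608,-0.1180,0.5400,7.7268,3.8074
10,-0.1053,-0.4930,4.5660,-3.5236,0.1535,-0.1079,0.5425,7.0346,3.3997
11,-0.0580,-0.5299,4.9104,-3.8564,0.1457,-0.0974,0.5447,6.3956,3.0194
12,-0.0071,-0.5703,5.2699,-4.2208,0.1374,-0.0864,0.5464,5.7016,2.6519
13,0.0474,-0.6143,5.6220,-4.5778,0.1285,-0.0750,0.5476,4.7897,2.2716
14,0.1051,-0.6615,5.9226,-4.8567,0.1189,-0.0634,0.5483,3.5154,1.8458
15,0.1654,-0.7107,6.1194,-4.9799,0.1087,-0.0516,0.5483,1.8933,1.3547
16,0.2269,-0.7602,6.1843,-4.9145,0.0978,-0.0398,0.5478,0.1316,0.8126
17,0.2884,-0.8083,6.1321,-4.6974,0.0865,-0.0278,0.5468,-1.5277,0.2628
18,0.3491,-0.8537,6.0036,-4.4008,0.0748,-0.0159,0.5454,-2.9540,-0.2503
19,0.4083,-0.8961,5.8380,-4.0870,0.0630,-0.0039,0.5436,-4.1293,-0.7005
20,0.4657,-0.9354,5.6606,-3.7918,0.0512,0.0080,0.5414,-5.0885,-1.0809
21,0.5214,-0.9720,5.4844,-3.5297,0.0395,0.0199,0.5388,-5.8777,-1.3955
22,0.5754,-1.0061,5.3149,-3.3034,0.0281,0.0318,0.5359,-6.5367,-1.6527
23,0.6277,-1.0381,5.1537,-3.1102,0.0169,0.0435,0.5325,-7.0963,-1.8612
24,0.6785,-1.0684,5.0006,-2.9456,0.0060,0.0551,0.5288,-7.5791,-2.0292
25,0.7277,-1.0971,4.8546,-2.8048,-0.0046,0.0664,0.5246,-8.0010,-2.1633
26,0.7755,-1.1245,4.7149,-2.6836,-0.0148,0.0776,0.5202,-8.3736,-2.2689
27,0.8220,-1.1508,4.5803,-2.5784,-0.0246,0.0885,0.5153,-8.7053,-2.3501
28,0.8671,-1.1761,4.4501,-2.4861,-0.0341,0.0991,0.5102,-9.0022,-2.4103
29,0.9110,-1.2005,4.3235,-2.4043,-0.0432,0.1094,0.5048,-9.2686,-2.4522
30,0.9536,-1.2242,4.2000,-2.3311,-0.0520,0.1195,0.4990,-9.5079,-2.4780
31,0.9950,-1.2471,4.0792,-2.2649,-0.0604,0.1291,0.4931,-9.7228,-2.4893
32,1.0352,-1.2695,3.9608,-2.2043,-0.0684,0.1385,0.4870,-9.9153,-2.4877
33,1.0742,-1.2912,3.8444,-2.1483,-0.0761,0.1475,0.4806,-10.0870,-2.4746
34,1.1120,-1.3124,3.7300,-2.0962,-0.0835,0.1561,0.4741,-10.2393,-2.4509
35,1.1488,-1.3331,3.6174,-2.0472,-0.0905,0.1644,0.4675,-10.3735,-2.4178
36,1.1844,-1.3534,3.5065,-2.0007,-0.0972,0.1723,0.4608,-10.4905,-2.3762
37,1.2189,-1.3731,3.3973,-1.9564,-0.1036,0.1799,0.4540,-10.5914,-2.3270
38,1.2523,-1.3925,3.2897,-1.9138,-0.1097,0.1871,0.4471,-10.6772,-2.2709
39,1.2847,-1.4114,3.1839,-1.8727,-0.1156,0.1940,0.4402,-10.7486,-2.2088
40,1.3160,-1.4299,3.0797,-1.8328,-0.1211,0.2005,0.4333,-10.8066,-2.1414
41,1.3463,-1.4480,2.9773,-1.7939,-0.1264,0.2067,0.4264,-10.8520,-2.0694
42,1.3755,-1.4658,2.8766,-1.7559,-0.1315,0.2125,0.4195,-10.8856,-1.9934
43,1.4038,-1.4831,2.7778,-1.7186,-0.1363,0.2180,0.4127,-10.9083,-1.9141
44,1.4311,-1.5001,2.6808,-1.6819,-0.1409,0.2232,0.4059,-10.9207,-1.8321
45,1.4574,-1.5168,2.5858,-1.6458,-0.1452,0.2281,0.3992,-10.9238,-1.7479
46,1.4828,-1.5330,2.4927,-1.6101,-0.1494,0.2326,0.3926,-10.9182,-1.6621
47,1.5073,-1.5489,2.4016,-1.5749,-0.1533,0.2369,0.3861,-10.9046,-1.5751
48,1.5308,-1.5645,2.3126,-1.5401,-0.1571,0.2409,0.3797,-10.8839,-1.4875
49,1.5535,-1.5797,2.2257,-1.5056,-0.1607,0.2447,0.3734,-10.8566,-1.3995
50,1.5754,-1.5946,2.1408,-1.4715,-0.1641,0.2481,0.3672,-10.8234,-1.3117
51,1.5963,-1.6092,2.0582,-1.4378,-0.1674,0.2514,0.3612,-10.7850,-1.2243
52,1.6165,-1.6234,1.9777,-1.4043,-0.1705,0.2544,0.3552,-10.7419,-1.1377
53,1.6359,-1.6372,1.8993,-1.3712,-0.1735,0.2572,0.3495,-10.6947,-1.0521
54,1.6545,-1.6508,1.8232,-1.3384,-0.1763,0.2597,0.3438,-10.6440,-0.9677
55,1.6724,-1.6640,1.7493,-1.3060,-0.1790,0.2621,0.3383,-10.5902,-0.8849
56,1.6895,-1.6769,1.6775,-1.2739,-0.1816,0.2643,0.3330,-10.5339,-0.8038
57,1.7059,-1.6895,1.6080,-1.2421,-0.1841,0.2663,0.3278,-10.4755,-0.7245
58,1.7217,-1.7017,1.5406,-1.2107,-0.1864,0.2681,0.3228,-10.4153,-0.6472
59,1.7368,-1.7137,1.4755,-1.1796,-0.1887,0.2698,0.3179,-10.3538,-0.5719
60,1.7512,-1.7253,1.4124,-1.1490,-0.1908,0.2713,0.3132,-10.2913,-0.4989
61,1.7650,-1.7366,1.3515,-1.1187,-0.1929,0.2727,0.3086,,
# any joint saturated: no


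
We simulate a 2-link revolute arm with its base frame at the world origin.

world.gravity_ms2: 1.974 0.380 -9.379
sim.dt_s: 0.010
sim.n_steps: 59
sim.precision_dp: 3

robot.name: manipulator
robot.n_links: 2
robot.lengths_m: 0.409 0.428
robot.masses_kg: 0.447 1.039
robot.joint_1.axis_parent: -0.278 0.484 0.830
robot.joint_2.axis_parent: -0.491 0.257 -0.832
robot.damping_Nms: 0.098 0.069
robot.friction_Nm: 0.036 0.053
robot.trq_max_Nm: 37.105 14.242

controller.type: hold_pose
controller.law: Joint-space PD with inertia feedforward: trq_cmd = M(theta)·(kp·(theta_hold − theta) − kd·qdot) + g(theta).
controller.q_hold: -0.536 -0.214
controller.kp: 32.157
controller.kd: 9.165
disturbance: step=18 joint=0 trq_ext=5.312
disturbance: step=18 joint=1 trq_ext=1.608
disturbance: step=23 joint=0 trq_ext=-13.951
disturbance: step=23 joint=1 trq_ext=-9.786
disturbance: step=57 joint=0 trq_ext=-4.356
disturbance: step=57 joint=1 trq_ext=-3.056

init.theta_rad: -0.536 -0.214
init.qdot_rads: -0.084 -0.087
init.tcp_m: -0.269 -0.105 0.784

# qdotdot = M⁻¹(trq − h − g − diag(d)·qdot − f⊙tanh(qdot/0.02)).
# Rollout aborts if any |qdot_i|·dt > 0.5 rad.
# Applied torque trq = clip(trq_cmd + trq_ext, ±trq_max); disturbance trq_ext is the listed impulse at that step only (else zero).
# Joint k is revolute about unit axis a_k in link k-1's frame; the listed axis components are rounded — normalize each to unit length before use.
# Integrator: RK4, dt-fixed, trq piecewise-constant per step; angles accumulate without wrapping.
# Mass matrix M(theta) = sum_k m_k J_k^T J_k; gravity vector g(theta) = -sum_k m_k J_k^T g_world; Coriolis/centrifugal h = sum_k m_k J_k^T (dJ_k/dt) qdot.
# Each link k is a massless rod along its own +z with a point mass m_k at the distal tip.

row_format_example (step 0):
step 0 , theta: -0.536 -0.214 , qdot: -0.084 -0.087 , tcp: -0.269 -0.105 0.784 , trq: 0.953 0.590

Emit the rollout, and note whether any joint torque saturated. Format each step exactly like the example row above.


step 1 , theta: -0.537 -0.215 , qdot: -0.079 -0.066 , tcp: -0.269 -0.105 0.784 , trq: 0.936 0.580
step 2 , theta: -0.538 -0.215 , qdot: -0.074 -0.047 , tcp: -0.270 -0.105 0.784 , trq: 0.920 0.571
step 3 , theta: -0.538 -0.216 , qdot: -0.068 -0.030 , tcp: -0.270 -0.105 0.784 , trq: 0.904 0.562
step 4 , theta: -0.539 -0.216 , qdot: -0.063 -0.017 , tcp: -0.271 -0.105 0.784 , trq: 0.889 0.554
step 5 , theta: -0.540 -0.216 , qdot: -0.056 -0.010 , tcp: -0.271 -0.105 0.783 , trq: 0.874 0.547
step 6 , theta: -0.540 -0.216 , qdot: -0.049 -0.006 , tcp: -0.271 -0.105 0.783 , trq: 0.860 0.542
step 7 , theta: -0.541 -0.216 , qdot: -0.042 -0.004 , tcp: -0.271 -0.105 0.783 , trq: 0.846 0.537
step 8 , theta: -0.541 -0.216 , qdot: -0.035 -0.004 , tcp: -0.271 -0.105 0.783 , trq: 0.833 0.533
step 9 , theta: -0.541 -0.216 , qdot: -0.029 -0.003 , tcp: -0.272 -0.105 0.783 , trq: 0.821 0.530
step 10 , theta: -0.541 -0.216 , qdot: -0.023 -0.003 , tcp: -0.272 -0.105 0.783 , trq: 0.809 0.526
step 11 , theta: -0.542 -0.216 , qdot: -0.018 -0.002 , tcp: -0.272 -0.105 0.783 , trq: 0.798 0.523
step 12 , theta: -0.542 -0.216 , qdot: -0.014 -0.002 , tcp: -0.272 -0.105 0.783 , trq: 0.789 0.520
step 13 , theta: -0.542 -0.216 , qdot: -0.010 -0.001 , tcp: -0.272 -0.105 0.783 , trq: 0.780 0.517
step 14 , theta: -0.542 -0.216 , qdot: -0.006 -0.001 , tcp: -0.272 -0.105 0.783 , trq: 0.772 0.514
step 15 , theta: -0.542 -0.216 , qdot: -0.003 -0.000 , tcp: -0.272 -0.105 0.783 , trq: 0.764 0.512
step 16 , theta: -0.542 -0.216 , qdot: -0.001 0.000 , tcp: -0.272 -0.105 0.783 , trq: 0.758 0.510
step 17 , theta: -0.542 -0.216 , qdot: 0.001 0.001 , tcp: -0.272 -0.105 0.783 , trq: 0.752 0.508
step 18 , theta: -0.542 -0.216 , qdot: 0.003 0.001 , tcp: -0.272 -0.105 0.783 , trq: 6.059 2.114
step 19 , theta: -0.541 -0.216 , qdot: 0.195 0.005 , tcp: -0.272 -0.105 0.783 , trq: 0.247 0.354
step 20 , theta: -0.539 -0.216 , qdot: 0.177 0.005 , tcp: -0.271 -0.105 0.783 , trq: 0.270 0.361
step 21 , theta: -0.538 -0.216 , qdot: 0.160 0.005 , tcp: -0.270 -0.105 0.784 , trq: 0.293 0.367
step 22 , theta: -0.536 -0.216 , qdot: 0.144 0.005 , tcp: -0.269 -0.105 0.784 , trq: 0.315 0.374
step 23 , theta: -0.535 -0.216 , qdot: 0.129 0.005 , tcp: -0.269 -0.105 0.784 , trq: -13.615 -9.406
step 24 , theta: -0.534 -0.224 , qdot: 0.097 -1.622 , tcp: -0.269 -0.106 0.784 , trq: 1.665 1.299
step 25 , theta: -0.533 -0.239 , qdot: 0.060 -1.407 , tcp: -0.271 -0.109 0.782 , trq: 1.624 1.256
step 26 , theta: -0.532 -0.253 , qdot: 0.031 -1.216 , tcp: -0.273 -0.111 0.781 , trq: 1.583 1.214
step 27 , theta: -0.532 -0.264 , qdot: 0.010 -1.047 , tcp: -0.274 -0.113 0.780 , trq: 1.541 1.174
step 28 , theta: -0.532 -0.274 , qdot: -0.006 -0.898 , tcp: -0.275 -0.115 0.779 , trq: 1.498 1.135
step 29 , theta: -0.532 -0.282 , qdot: -0.017 -0.765 , tcp: -0.276 -0.116 0.779 , trq: 1.454 1.097
step 30 , theta: -0.532 -0.289 , qdot: -0.024 -0.646 , tcp: -0.277 -0.117 0.778 , trq: 1.410 1.061
step 31 , theta: -0.533 -0.295 , qdot: -0.029 -0.539 , tcp: -0.278 -0.118 0.777 , trq: 1.367 1.027
step 32 , theta: -0.533 -0.300 , qdot: -0.032 -0.443 , tcp: -0.279 -0.119 0.777 , trq: 1.326 0.993
step 33 , theta: -0.533 -0.304 , qdot: -0.035 -0.356 , tcp: -0.280 -0.120 0.777 , trq: 1.287 0.961
step 34 , theta: -0.534 -0.307 , qdot: -0.036 -0.278 , tcp: -0.280 -0.121 0.776 , trq: 1.249 0.931
step 35 , theta: -0.534 -0.309 , qdot: -0.036 -0.207 , tcp: -0.281 -0.121 0.776 , trq: 1.212 0.902
step 36 , theta: -0.534 -0.311 , qdot: -0.036 -0.143 , tcp: -0.281 -0.121 0.776 , trq: 1.177 0.874
step 37 , theta: -0.535 -0.312 , qdot: -0.035 -0.086 , tcp: -0.282 -0.122 0.775 , trq: 1.144 0.848
step 38 , theta: -0.535 -0.313 , qdot: -0.034 -0.035 , tcp: -0.282 -0.122 0.775 , trq: 1.112 0.822
step 39 , theta: -0.535 -0.313 , qdot: -0.031 0.005 , tcp: -0.282 -0.122 0.775 , trq: 1.081 0.801
step 40 , theta: -0.536 -0.313 , qdot: -0.025 0.025 , tcp: -0.282 -0.122 0.775 , trq: 1.052 0.786
step 41 , theta: -0.536 -0.312 , qdot: -0.018 0.039 , tcp: -0.282 -0.122 0.775 , trq: 1.025 0.773
step 42 , theta: -0.536 -0.312 , qdot: -0.011 0.052 , tcp: -0.282 -0.121 0.775 , trq: 1.000 0.761
step 43 , theta: -0.536 -0.311 , qdot: -0.005 0.063 , tcp: -0.282 -0.121 0.775 , trq: 0.977 0.749
step 44 , theta: -0.536 -0.311 , qdot: -0.001 0.074 , tcp: -0.282 -0.121 0.775 , trq: 0.955 0.739
step 45 , theta: -0.536 -0.310 , qdot: 0.003 0.083 , tcp: -0.282 -0.121 0.775 , trq: 0.936 0.728
step 46 , theta: -0.536 -0.309 , qdot: 0.006 0.092 , tcp: -0.282 -0.121 0.776 , trq: 0.918 0.719
step 47 , theta: -0.536 -0.308 , qdot: 0.009 0.100 , tcp: -0.282 -0.121 0.776 , trq: 0.901 0.709
step 48 , theta: -0.536 -0.307 , qdot: 0.011 0.107 , tcp: -0.281 -0.121 0.776 , trq: 0.886 0.700
step 49 , theta: -0.536 -0.306 , qdot: 0.013 0.113 , tcp: -0.281 -0.120 0.776 , trq: 0.871 0.692
step 50 , theta: -0.536 -0.305 , qdot: 0.015 0.118 , tcp: -0.281 -0.120 0.776 , trq: 0.858 0.684
step 51 , theta: -0.536 -0.304 , qdot: 0.016 0.122 , tcp: -0.281 -0.120 0.776 , trq: 0.846 0.677
step 52 , theta: -0.535 -0.302 , qdot: 0.017 0.126 , tcp: -0.281 -0.120 0.776 , trq: 0.834 0.670
step 53 , theta: -0.535 -0.301 , qdot: 0.018 0.129 , tcp: -0.280 -0.120 0.776 , trq: 0.823 0.663
step 54 , theta: -0.535 -0.300 , qdot: 0.019 0.131 , tcp: -0.280 -0.119 0.777 , trq: 0.813 0.657
step 55 , theta: -0.535 -0.299 , qdot: 0.020 0.133 , tcp: -0.280 -0.119 0.777 , trq: 0.804 0.651
step 56 , theta: -0.535 -0.297 , qdot: 0.020 0.134 , tcp: -0.280 -0.119 0.777 , trq: 0.795 0.645
step 57 , theta: -0.534 -0.296 , qdot: 0.021 0.134 , tcp: -0.279 -0.119 0.777 , trq: -3.569 -2.416
step 58 , theta: -0.534 -0.297 , qdot: -0.004 -0.338 , tcp: -0.279 -0.119 0.777 , trq: 1.186 0.913
step 59 , theta: -0.534 -0.300 , qdot: -0.009 -0.261 , tcp: -0.280 -0.119 0.777
any joint saturated: no


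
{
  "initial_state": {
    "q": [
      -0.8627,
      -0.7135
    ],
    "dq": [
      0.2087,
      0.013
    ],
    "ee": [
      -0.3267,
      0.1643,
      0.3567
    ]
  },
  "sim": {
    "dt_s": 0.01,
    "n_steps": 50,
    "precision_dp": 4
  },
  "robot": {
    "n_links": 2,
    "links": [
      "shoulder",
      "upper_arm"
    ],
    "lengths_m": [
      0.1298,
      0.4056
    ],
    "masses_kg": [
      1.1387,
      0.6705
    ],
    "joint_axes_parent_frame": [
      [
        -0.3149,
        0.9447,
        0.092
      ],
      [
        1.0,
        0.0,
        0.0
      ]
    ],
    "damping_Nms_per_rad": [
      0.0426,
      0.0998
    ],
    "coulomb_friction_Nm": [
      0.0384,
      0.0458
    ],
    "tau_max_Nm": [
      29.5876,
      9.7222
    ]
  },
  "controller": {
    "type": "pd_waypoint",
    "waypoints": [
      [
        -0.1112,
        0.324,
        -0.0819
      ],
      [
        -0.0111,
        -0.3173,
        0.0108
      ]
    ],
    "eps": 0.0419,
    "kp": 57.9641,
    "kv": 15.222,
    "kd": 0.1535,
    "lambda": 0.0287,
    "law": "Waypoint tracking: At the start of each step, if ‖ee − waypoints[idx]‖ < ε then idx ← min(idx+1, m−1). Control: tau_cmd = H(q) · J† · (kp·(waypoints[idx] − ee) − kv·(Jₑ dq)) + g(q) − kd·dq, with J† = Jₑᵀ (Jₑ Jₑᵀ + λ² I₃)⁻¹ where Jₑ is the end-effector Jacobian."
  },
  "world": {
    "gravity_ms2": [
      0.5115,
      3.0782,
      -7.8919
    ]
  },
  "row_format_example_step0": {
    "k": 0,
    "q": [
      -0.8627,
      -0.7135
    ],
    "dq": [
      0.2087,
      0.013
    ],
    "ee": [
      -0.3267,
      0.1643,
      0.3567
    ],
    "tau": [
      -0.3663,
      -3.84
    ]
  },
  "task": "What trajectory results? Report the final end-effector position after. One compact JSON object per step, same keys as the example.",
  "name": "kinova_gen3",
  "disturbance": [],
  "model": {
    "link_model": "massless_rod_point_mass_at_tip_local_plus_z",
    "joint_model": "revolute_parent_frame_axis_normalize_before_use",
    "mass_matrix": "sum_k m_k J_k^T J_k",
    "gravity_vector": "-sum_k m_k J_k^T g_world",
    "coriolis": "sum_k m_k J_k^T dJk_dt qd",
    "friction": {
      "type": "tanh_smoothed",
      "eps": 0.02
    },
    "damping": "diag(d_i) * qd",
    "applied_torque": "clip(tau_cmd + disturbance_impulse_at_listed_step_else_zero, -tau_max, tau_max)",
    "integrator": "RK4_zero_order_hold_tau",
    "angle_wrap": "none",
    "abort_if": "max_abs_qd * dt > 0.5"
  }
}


{"k":1,"q":[-0.8624,-0.7164],"dq":[-0.1412,-0.5812],"ee":[-0.326,0.1654,0.3565],"tau":[0.0215,-2.9796]}
{"k":2,"q":[-0.8652,-0.7246],"dq":[-0.4265,-1.0659],"ee":[-0.3254,0.168,0.3551],"tau":[0.3299,-2.2649]}
{"k":3,"q":[-0.8707,-0.7372],"dq":[-0.6677,-1.4635],"ee":[-0.3248,0.172,0.3525],"tau":[0.5836,-1.67]}
{"k":4,"q":[-0.8784,-0.7535],"dq":[-0.875,-1.789],"ee":[-0.3241,0.1769,0.349],"tau":[0.7925,-1.1749]}
{"k":5,"q":[-0.888,-0.7727],"dq":[-1.0561,-2.0548],"ee":[-0.3233,0.1827,0.3447],"tau":[0.9646,-0.7629]}
{"k":6,"q":[-0.8994,-0.7944],"dq":[-1.2171,-2.2711],"ee":[-0.3224,0.1891,0.3397],"tau":[1.1064,-0.42]}
{"k":7,"q":[-0.9123,-0.8179],"dq":[-1.3625,-2.446],"ee":[-0.3214,0.196,0.3342],"tau":[1.2231,-0.1348]}
{"k":8,"q":[-0.9266,-0.8431],"dq":[-1.4961,-2.5866],"ee":[-0.3201,0.2031,0.3281],"tau":[1.3189,0.1024]}
{"k":9,"q":[-0.9421,-0.8695],"dq":[-1.6208,-2.6982],"ee":[-0.3187,0.2105,0.3216],"tau":[1.3973,0.2993]}
{"k":10,"q":[-0.9589,-0.8969],"dq":[-1.739,-2.7857],"ee":[-0.3171,0.2179,0.3147],"tau":[1.4611,0.4624]}
{"k":11,"q":[-0.9769,-0.9251],"dq":[-1.8527,-2.8526],"ee":[-0.3152,0.2253,0.3075],"tau":[1.5126,0.5968]}
{"k":12,"q":[-0.996,-0.9539],"dq":[-1.9634,-2.9022],"ee":[-0.3131,0.2327,0.3001],"tau":[1.5536,0.7067]}
{"k":13,"q":[-1.0161,-0.9831],"dq":[-2.0725,-2.9369],"ee":[-0.3108,0.24,0.2925],"tau":[1.5857,0.7955]}
{"k":14,"q":[-1.0374,-1.0126],"dq":[-2.1809,-2.959],"ee":[-0.3083,0.2471,0.2846],"tau":[1.6101,0.8662]}
{"k":15,"q":[-1.0597,-1.0422],"dq":[-2.2897,-2.9701],"ee":[-0.3056,0.254,0.2767],"tau":[1.6277,0.9208]}
{"k":16,"q":[-1.0832,-1.072],"dq":[-2.3995,-2.9718],"ee":[-0.3026,0.2607,0.2687],"tau":[1.6394,0.9613]}
{"k":17,"q":[-1.1077,-1.1016],"dq":[-2.5111,-2.9653],"ee":[-0.2995,0.2671,0.2607],"tau":[1.6458,0.989]}
{"k":18,"q":[-1.1334,-1.1312],"dq":[-2.6248,-2.9516],"ee":[-0.2962,0.2732,0.2526],"tau":[1.6473,1.0053]}
{"k":19,"q":[-1.1602,-1.1607],"dq":[-2.7412,-2.9317],"ee":[-0.2927,0.279,0.2447],"tau":[1.6443,1.0112]}
{"k":20,"q":[-1.1882,-1.1898],"dq":[-2.8605,-2.9064],"ee":[-0.2891,0.2844,0.2367],"tau":[1.637,1.0073]}
{"k":21,"q":[-1.2175,-1.2188],"dq":[-2.9832,-2.8762],"ee":[-0.2853,0.2896,0.2289],"tau":[1.6256,0.9945]}
{"k":22,"q":[-1.2479,-1.2474],"dq":[-3.1095,-2.8419],"ee":[-0.2814,0.2944,0.2212],"tau":[1.6101,0.9734]}
{"k":23,"q":[-1.2797,-1.2756],"dq":[-3.2397,-2.804],"ee":[-0.2775,0.2989,0.2137],"tau":[1.5905,0.9444]}
{"k":24,"q":[-1.3127,-1.3034],"dq":[-3.3741,-2.763],"ee":[-0.2734,0.303,0.2064],"tau":[1.5667,0.9079]}
{"k":25,"q":[-1.3472,-1.3309],"dq":[-3.513,-2.7194],"ee":[-0.2693,0.3068,0.1993],"tau":[1.5387,0.8645]}
{"k":26,"q":[-1.383,-1.3578],"dq":[-3.6569,-2.6737],"ee":[-0.2652,0.3103,0.1924],"tau":[1.5061,0.8144]}
{"k":27,"q":[-1.4204,-1.3843],"dq":[-3.8063,-2.6264],"ee":[-0.261,0.3134,0.1857],"tau":[1.4688,0.758]}
{"k":28,"q":[-1.4592,-1.4104],"dq":[-3.9618,-2.5781],"ee":[-0.2569,0.3162,0.1793],"tau":[1.4265,0.6957]}
{"k":29,"q":[-1.4996,-1.4359],"dq":[-4.1244,-2.5292],"ee":[-0.2528,0.3187,0.1732],"tau":[1.3789,0.6276]}
{"k":30,"q":[-1.5417,-1.461],"dq":[-4.295,-2.4803],"ee":[-0.2488,0.3209,0.1674],"tau":[1.3257,0.5542]}
{"k":31,"q":[-1.5856,-1.4856],"dq":[-4.4751,-2.4321],"ee":[-0.2449,0.3227,0.1619],"tau":[1.2665,0.4757]}
{"k":32,"q":[-1.6313,-1.5097],"dq":[-4.6661,-2.3851],"ee":[-0.241,0.3243,0.1566],"tau":[1.201,0.3923]}
{"k":33,"q":[-1.679,-1.5333],"dq":[-4.8698,-2.3401],"ee":[-0.2374,0.3256,0.1516],"tau":[1.129,0.3043]}
{"k":34,"q":[-1.7288,-1.5565],"dq":[-5.0881,-2.2978],"ee":[-0.2338,0.3265,0.1469],"tau":[1.0505,0.212]}
{"k":35,"q":[-1.7809,-1.5793],"dq":[-5.323,-2.2589],"ee":[-0.2305,0.3272,0.1424],"tau":[0.9661,0.1156]}
{"k":36,"q":[-1.8354,-1.6017],"dq":[-5.576,-2.2238],"ee":[-0.2273,0.3276,0.1382],"tau":[0.8769,0.0156]}
{"k":37,"q":[-1.8926,-1.6238],"dq":[-5.8481,-2.193],"ee":[-0.2244,0.3277,0.1343],"tau":[0.7855,-0.0878]}
{"k":38,"q":[-1.9526,-1.6456],"dq":[-6.1386,-2.1666],"ee":[-0.2218,0.3275,0.1305],"tau":[0.6971,-0.194]}
{"k":39,"q":[-2.0155,-1.6672],"dq":[-6.4442,-2.1438],"ee":[-0.2194,0.3271,0.127],"tau":[0.6206,-0.3024]}
{"k":40,"q":[-2.0815,-1.6886],"dq":[-6.7566,-2.1227],"ee":[-0.2173,0.3263,0.1236],"tau":[0.5708,-0.4123]}
{"k":41,"q":[-2.1507,-1.7097],"dq":[-7.06,-2.0995],"ee":[-0.2155,0.3253,0.1205],"tau":[0.5691,-0.5229]}
{"k":42,"q":[-2.2227,-1.7306],"dq":[-7.3275,-2.0676],"ee":[-0.2142,0.324,0.1174],"tau":[0.6419,-0.6333]}
{"k":43,"q":[-2.2969,-1.751],"dq":[-7.5197,-2.0172],"ee":[-0.2132,0.3224,0.1145],"tau":[0.8113,-0.7429]}
{"k":44,"q":[-2.3725,-1.7708],"dq":[-7.5878,-1.9362],"ee":[-0.2126,0.3206,0.1118],"tau":[1.0768,-0.8515]}
{"k":45,"q":[-2.4479,-1.7895],"dq":[-7.4863,-1.8135],"ee":[-0.2124,0.3186,0.1091],"tau":[1.3998,-0.9589]}
{"k":46,"q":[-2.5214,-1.8068],"dq":[-7.1933,-1.6445],"ee":[-0.2127,0.3165,0.1064],"tau":[1.7103,-1.0656]}
{"k":47,"q":[-2.591,-1.8222],"dq":[-6.7253,-1.4347],"ee":[-0.2134,0.3144,0.1038],"tau":[1.9407,-1.1717]}
{"k":48,"q":[-2.6553,-1.8354],"dq":[-6.1336,-1.1987],"ee":[-0.2143,0.3125,0.1011],"tau":[2.0573,-1.277]}
{"k":49,"q":[-2.7134,-1.8462],"dq":[-5.4842,-0.9547],"ee":[-0.2155,0.3108,0.0984],"tau":[2.0647,-1.3805]}
{"k":50,"q":[-2.765,-1.8546],"dq":[-4.837,-0.7189],"ee":[-0.2169,0.3094,0.0956]}
{"summary": "final ee position (m): -0.2169 0.3094 0.0956"}


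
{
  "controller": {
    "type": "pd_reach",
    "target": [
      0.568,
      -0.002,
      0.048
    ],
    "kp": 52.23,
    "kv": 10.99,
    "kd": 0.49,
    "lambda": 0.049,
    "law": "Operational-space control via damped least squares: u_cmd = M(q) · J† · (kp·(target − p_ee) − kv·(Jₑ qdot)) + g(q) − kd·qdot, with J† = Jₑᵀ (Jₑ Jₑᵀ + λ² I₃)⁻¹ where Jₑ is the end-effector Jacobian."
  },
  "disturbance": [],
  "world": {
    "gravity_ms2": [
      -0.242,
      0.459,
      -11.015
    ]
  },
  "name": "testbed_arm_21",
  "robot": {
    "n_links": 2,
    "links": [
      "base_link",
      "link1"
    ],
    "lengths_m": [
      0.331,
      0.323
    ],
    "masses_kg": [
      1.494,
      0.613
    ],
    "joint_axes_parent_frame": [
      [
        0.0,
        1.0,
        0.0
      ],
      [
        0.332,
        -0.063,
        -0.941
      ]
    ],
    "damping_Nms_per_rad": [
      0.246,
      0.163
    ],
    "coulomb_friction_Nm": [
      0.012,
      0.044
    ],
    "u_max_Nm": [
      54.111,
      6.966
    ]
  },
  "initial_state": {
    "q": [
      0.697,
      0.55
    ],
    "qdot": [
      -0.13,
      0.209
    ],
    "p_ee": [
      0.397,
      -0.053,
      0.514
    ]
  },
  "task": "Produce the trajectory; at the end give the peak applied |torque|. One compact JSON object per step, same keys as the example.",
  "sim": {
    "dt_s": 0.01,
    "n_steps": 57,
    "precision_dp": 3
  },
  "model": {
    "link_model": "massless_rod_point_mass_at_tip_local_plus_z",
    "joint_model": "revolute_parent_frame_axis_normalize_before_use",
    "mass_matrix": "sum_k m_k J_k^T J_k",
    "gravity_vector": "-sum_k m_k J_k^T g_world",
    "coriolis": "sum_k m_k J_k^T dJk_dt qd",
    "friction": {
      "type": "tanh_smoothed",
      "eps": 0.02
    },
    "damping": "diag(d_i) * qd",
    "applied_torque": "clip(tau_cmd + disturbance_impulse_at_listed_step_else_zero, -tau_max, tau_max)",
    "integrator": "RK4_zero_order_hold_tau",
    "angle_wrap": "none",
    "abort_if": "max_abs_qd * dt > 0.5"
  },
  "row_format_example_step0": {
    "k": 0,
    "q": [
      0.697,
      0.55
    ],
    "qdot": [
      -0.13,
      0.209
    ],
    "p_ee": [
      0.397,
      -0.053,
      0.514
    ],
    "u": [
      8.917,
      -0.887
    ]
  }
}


{"k":1,"q":[0.697,0.551],"qdot":[0.205,-0.059],"p_ee":[0.397,-0.053,0.514],"u":[7.105,-0.633]}
{"k":2,"q":[0.701,0.55],"qdot":[0.518,-0.007],"p_ee":[0.399,-0.053,0.512],"u":[5.455,-0.562]}
{"k":3,"q":[0.708,0.55],"qdot":[0.786,-0.013],"p_ee":[0.402,-0.053,0.509],"u":[3.944,-0.468]}
{"k":4,"q":[0.717,0.55],"qdot":[1.018,-0.023],"p_ee":[0.407,-0.053,0.506],"u":[2.562,-0.38]}
{"k":5,"q":[0.728,0.55],"qdot":[1.219,-0.034],"p_ee":[0.412,-0.053,0.501],"u":[1.296,-0.298]}
{"k":6,"q":[0.741,0.549],"qdot":[1.389,-0.051],"p_ee":[0.419,-0.053,0.496],"u":[0.135,-0.22]}
{"k":7,"q":[0.755,0.549],"qdot":[1.534,-0.068],"p_ee":[0.426,-0.053,0.49],"u":[-0.929,-0.148]}
{"k":8,"q":[0.771,0.548],"qdot":[1.656,-0.085],"p_ee":[0.434,-0.053,0.483],"u":[-1.905,-0.081]}
{"k":9,"q":[0.788,0.547],"qdot":[1.756,-0.101],"p_ee":[0.442,-0.053,0.475],"u":[-2.801,-0.02]}
{"k":10,"q":[0.806,0.546],"qdot":[1.838,-0.115],"p_ee":[0.451,-0.053,0.467],"u":[-3.624,0.035]}
{"k":11,"q":[0.825,0.545],"qdot":[1.904,-0.127],"p_ee":[0.459,-0.053,0.459],"u":[-4.379,0.086]}
{"k":12,"q":[0.844,0.543],"qdot":[1.954,-0.138],"p_ee":[0.468,-0.053,0.45],"u":[-5.071,0.132]}
{"k":13,"q":[0.864,0.542],"qdot":[1.991,-0.147],"p_ee":[0.477,-0.053,0.44],"u":[-5.707,0.174]}
{"k":14,"q":[0.884,0.541],"qdot":[2.016,-0.155],"p_ee":[0.486,-0.052,0.431],"u":[-6.289,0.212]}
{"k":15,"q":[0.904,0.539],"qdot":[2.03,-0.162],"p_ee":[0.495,-0.052,0.421],"u":[-6.822,0.246]}
{"k":16,"q":[0.925,0.537],"qdot":[2.035,-0.167],"p_ee":[0.503,-0.052,0.41],"u":[-7.31,0.277]}
{"k":17,"q":[0.945,0.536],"qdot":[2.031,-0.171],"p_ee":[0.512,-0.052,0.4],"u":[-7.755,0.305]}
{"k":18,"q":[0.965,0.534],"qdot":[2.02,-0.175],"p_ee":[0.52,-0.052,0.389],"u":[-8.161,0.33]}
{"k":19,"q":[0.985,0.532],"qdot":[2.002,-0.177],"p_ee":[0.527,-0.052,0.379],"u":[-8.53,0.353]}
{"k":20,"q":[1.005,0.53],"qdot":[1.978,-0.179],"p_ee":[0.535,-0.052,0.368],"u":[-8.864,0.373]}
{"k":21,"q":[1.025,0.528],"qdot":[1.949,-0.179],"p_ee":[0.542,-0.051,0.358],"u":[-9.167,0.391]}
{"k":22,"q":[1.044,0.527],"qdot":[1.916,-0.179],"p_ee":[0.549,-0.051,0.347],"u":[-9.44,0.407]}
{"k":23,"q":[1.063,0.525],"qdot":[1.879,-0.179],"p_ee":[0.556,-0.051,0.336],"u":[-9.685,0.421]}
{"k":24,"q":[1.082,0.523],"qdot":[1.838,-0.178],"p_ee":[0.562,-0.051,0.326],"u":[-9.904,0.433]}
{"k":25,"q":[1.1,0.521],"qdot":[1.795,-0.176],"p_ee":[0.568,-0.051,0.315],"u":[-10.099,0.444]}
{"k":26,"q":[1.118,0.52],"qdot":[1.75,-0.174],"p_ee":[0.573,-0.051,0.305],"u":[-10.271,0.453]}
{"k":27,"q":[1.135,0.518],"qdot":[1.703,-0.172],"p_ee":[0.579,-0.051,0.295],"u":[-10.423,0.461]}
{"k":28,"q":[1.152,0.516],"qdot":[1.654,-0.169],"p_ee":[0.584,-0.05,0.285],"u":[-10.556,0.468]}
{"k":29,"q":[1.168,0.514],"qdot":[1.604,-0.167],"p_ee":[0.588,-0.05,0.276],"u":[-10.671,0.474]}
{"k":30,"q":[1.184,0.513],"qdot":[1.554,-0.163],"p_ee":[0.593,-0.05,0.266],"u":[-10.77,0.478]}
{"k":31,"q":[1.199,0.511],"qdot":[1.502,-0.16],"p_ee":[0.597,-0.05,0.257],"u":[-10.853,0.482]}
{"k":32,"q":[1.214,0.51],"qdot":[1.451,-0.157],"p_ee":[0.6,-0.05,0.248],"u":[-10.923,0.485]}
{"k":33,"q":[1.228,0.508],"qdot":[1.4,-0.153],"p_ee":[0.604,-0.05,0.24],"u":[-10.98,0.487]}
{"k":34,"q":[1.242,0.507],"qdot":[1.348,-0.15],"p_ee":[0.607,-0.05,0.231],"u":[-11.026,0.489]}
{"k":35,"q":[1.255,0.505],"qdot":[1.297,-0.146],"p_ee":[0.61,-0.05,0.223],"u":[-11.061,0.49]}
{"k":36,"q":[1.268,0.504],"qdot":[1.247,-0.143],"p_ee":[0.613,-0.049,0.215],"u":[-11.087,0.49]}
{"k":37,"q":[1.28,0.502],"qdot":[1.197,-0.139],"p_ee":[0.616,-0.049,0.208],"u":[-11.104,0.49]}
{"k":38,"q":[1.292,0.501],"qdot":[1.149,-0.136],"p_ee":[0.618,-0.049,0.2],"u":[-11.113,0.49]}
{"k":39,"q":[1.303,0.499],"qdot":[1.101,-0.132],"p_ee":[0.62,-0.049,0.193],"u":[-11.116,0.489]}
{"k":40,"q":[1.314,0.498],"qdot":[1.053,-0.129],"p_ee":[0.623,-0.049,0.186],"u":[-11.112,0.487]}
{"k":41,"q":[1.324,0.497],"qdot":[1.008,-0.125],"p_ee":[0.625,-0.049,0.18],"u":[-11.103,0.486]}
{"k":42,"q":[1.334,0.496],"qdot":[0.963,-0.122],"p_ee":[0.626,-0.049,0.174],"u":[-11.089,0.484]}
{"k":43,"q":[1.343,0.494],"qdot":[0.919,-0.119],"p_ee":[0.628,-0.049,0.168],"u":[-11.071,0.482]}
{"k":44,"q":[1.352,0.493],"qdot":[0.877,-0.116],"p_ee":[0.629,-0.049,0.162],"u":[-11.05,0.48]}
{"k":45,"q":[1.361,0.492],"qdot":[0.836,-0.112],"p_ee":[0.631,-0.048,0.157],"u":[-11.025,0.478]}
{"k":46,"q":[1.369,0.491],"qdot":[0.796,-0.11],"p_ee":[0.632,-0.048,0.151],"u":[-10.998,0.476]}
{"k":47,"q":[1.377,0.49],"qdot":[0.757,-0.107],"p_ee":[0.633,-0.048,0.146],"u":[-10.968,0.473]}
{"k":48,"q":[1.384,0.489],"qdot":[0.72,-0.104],"p_ee":[0.634,-0.048,0.142],"u":[-10.937,0.471]}
{"k":49,"q":[1.391,0.488],"qdot":[0.684,-0.101],"p_ee":[0.635,-0.048,0.137],"u":[-10.904,0.468]}
{"k":50,"q":[1.398,0.487],"qdot":[0.65,-0.099],"p_ee":[0.636,-0.048,0.133],"u":[-10.871,0.465]}
{"k":51,"q":[1.404,0.486],"qdot":[0.617,-0.096],"p_ee":[0.637,-0.048,0.129],"u":[-10.836,0.463]}
{"k":52,"q":[1.41,0.485],"qdot":[0.585,-0.094],"p_ee":[0.638,-0.048,0.125],"u":[-10.801,0.46]}
{"k":53,"q":[1.416,0.484],"qdot":[0.554,-0.091],"p_ee":[0.639,-0.048,0.121],"u":[-10.765,0.457]}
{"k":54,"q":[1.421,0.483],"qdot":[0.525,-0.089],"p_ee":[0.639,-0.048,0.118],"u":[-10.729,0.455]}
{"k":55,"q":[1.426,0.482],"qdot":[0.497,-0.087],"p_ee":[0.64,-0.048,0.114],"u":[-10.694,0.452]}
{"k":56,"q":[1.431,0.481],"qdot":[0.47,-0.085],"p_ee":[0.641,-0.047,0.111],"u":[-10.658,0.45]}
{"k":57,"q":[1.436,0.481],"qdot":[0.444,-0.083],"p_ee":[0.641,-0.047,0.108]}
{"summary": "max |u| (N\u00b7m): 11.116"}


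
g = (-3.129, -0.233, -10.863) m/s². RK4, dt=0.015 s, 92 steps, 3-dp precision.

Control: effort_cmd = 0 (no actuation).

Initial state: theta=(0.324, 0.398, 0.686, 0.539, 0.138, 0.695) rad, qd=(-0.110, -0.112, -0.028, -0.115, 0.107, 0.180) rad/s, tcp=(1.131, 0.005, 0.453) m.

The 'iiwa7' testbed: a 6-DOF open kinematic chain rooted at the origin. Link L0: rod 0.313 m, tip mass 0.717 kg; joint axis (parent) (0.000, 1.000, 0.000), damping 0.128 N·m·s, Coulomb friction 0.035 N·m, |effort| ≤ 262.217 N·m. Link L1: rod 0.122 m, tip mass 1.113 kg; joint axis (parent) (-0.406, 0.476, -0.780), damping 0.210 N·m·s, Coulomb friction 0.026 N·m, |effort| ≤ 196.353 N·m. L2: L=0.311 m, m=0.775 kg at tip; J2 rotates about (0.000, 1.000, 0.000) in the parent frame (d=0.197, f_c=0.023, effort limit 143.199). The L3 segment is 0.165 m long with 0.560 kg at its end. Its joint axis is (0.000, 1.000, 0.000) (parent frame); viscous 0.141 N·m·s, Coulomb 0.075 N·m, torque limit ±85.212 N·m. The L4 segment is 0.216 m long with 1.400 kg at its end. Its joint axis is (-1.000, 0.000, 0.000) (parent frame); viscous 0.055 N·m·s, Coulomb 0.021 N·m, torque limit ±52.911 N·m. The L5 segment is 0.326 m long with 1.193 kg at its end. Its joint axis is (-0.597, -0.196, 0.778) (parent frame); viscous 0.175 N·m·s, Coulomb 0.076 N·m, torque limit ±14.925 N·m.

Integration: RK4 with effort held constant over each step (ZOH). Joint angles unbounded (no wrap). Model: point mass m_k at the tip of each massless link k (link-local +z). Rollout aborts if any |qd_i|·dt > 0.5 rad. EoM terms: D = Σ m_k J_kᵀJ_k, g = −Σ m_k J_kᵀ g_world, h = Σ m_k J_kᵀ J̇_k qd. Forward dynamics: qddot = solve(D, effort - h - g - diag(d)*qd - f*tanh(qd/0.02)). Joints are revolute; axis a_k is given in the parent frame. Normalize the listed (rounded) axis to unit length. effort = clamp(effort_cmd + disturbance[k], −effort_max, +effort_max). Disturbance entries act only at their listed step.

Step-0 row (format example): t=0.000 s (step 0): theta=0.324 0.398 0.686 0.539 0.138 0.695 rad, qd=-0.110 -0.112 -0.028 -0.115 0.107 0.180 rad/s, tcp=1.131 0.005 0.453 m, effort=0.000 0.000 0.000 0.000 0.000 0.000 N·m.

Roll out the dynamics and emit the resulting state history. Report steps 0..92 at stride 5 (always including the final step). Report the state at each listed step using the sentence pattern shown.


t=0.075 s (step 5): theta=0.304 0.365 0.768 0.510 0.148 0.740 rad, qd=-0.431 -0.557 2.073 -0.665 0.289 0.929 rad/s, tcp=1.121 0.019 0.441 m, effort=0.000 0.000 0.000 0.000 0.000 0.000 N·m.
t=0.150 s (step 10): theta=0.264 0.332 0.983 0.434 0.189 0.817 rad, qd=-0.559 -0.286 3.587 -1.416 0.809 1.012 rad/s, tcp=1.100 0.033 0.360 m, effort=0.000 0.000 0.000 0.000 0.000 0.000 N·m.
t=0.225 s (step 15): theta=0.234 0.321 1.295 0.290 0.261 0.881 rad, qd=-0.127 -0.027 4.654 -2.462 1.013 0.664 rad/s, tcp=1.059 0.045 0.210 m, effort=0.000 0.000 0.000 0.000 0.000 0.000 N·m.
t=0.300 s (step 20): theta=0.269 0.320 1.666 0.060 0.318 0.922 rad, qd=1.289 -0.064 5.081 -3.629 0.301 0.522 rad/s, tcp=0.989 0.051 -0.005 m, effort=0.000 0.000 0.000 0.000 0.000 0.000 N·m.
t=0.375 s (step 25): theta=0.462 0.295 2.020 -0.227 0.270 0.978 rad, qd=4.050 -0.750 3.987 -3.621 -1.822 1.069 rad/s, tcp=0.876 0.043 -0.280 m, effort=0.000 0.000 0.000 0.000 0.000 0.000 N·m.
t=0.450 s (step 30): theta=0.888 0.196 2.186 -0.406 0.042 1.056 rad, qd=7.226 -1.801 -0.123 -0.790 -3.915 0.486 rad/s, tcp=0.697 0.017 -0.602 m, effort=0.000 0.000 0.000 0.000 0.000 0.000 N·m.
t=0.525 s (step 35): theta=1.515 0.060 1.929 -0.322 -0.240 0.983 rad, qd=9.289 -1.662 -7.165 3.220 -3.175 -2.602 rad/s, tcp=0.448 -0.022 -0.943 m, effort=0.000 0.000 0.000 0.000 0.000 0.000 N·m.
t=0.600 s (step 40): theta=2.312 -0.091 0.998 0.140 -0.390 0.628 rad, qd=13.212 -4.209 -19.058 9.168 0.041 -9.005 rad/s, tcp=0.165 -0.064 -1.278 m, effort=0.000 0.000 0.000 0.000 0.000 0.000 N·m.
t=0.675 s (step 45): theta=3.452 -0.262 -0.399 0.126 0.375 -0.479 rad, qd=11.827 1.874 -3.410 -20.051 -2.209 11.724 rad/s, tcp=-0.002 -0.083 -1.413 m, effort=0.000 0.000 0.000 0.000 0.000 0.000 N·m.
t=0.750 s (step 50): theta=3.935 -0.068 -0.124 -1.051 -0.316 0.718 rad, qd=4.172 2.283 3.941 -8.043 -7.496 11.704 rad/s, tcp=-0.145 -0.103 -1.150 m, effort=0.000 0.000 0.000 0.000 0.000 0.000 N·m.
t=0.825 s (step 55): theta=4.212 0.080 0.092 -1.286 -0.746 1.525 rad, qd=3.301 1.493 1.855 1.421 -4.066 10.088 rad/s, tcp=-0.417 -0.126 -0.880 m, effort=0.000 0.000 0.000 0.000 0.000 0.000 N·m.
t=0.900 s (step 60): theta=4.428 0.104 0.169 -0.914 -0.830 2.151 rad, qd=2.427 -1.321 0.574 7.194 3.212 5.590 rad/s, tcp=-0.750 -0.133 -0.693 m, effort=0.000 0.000 0.000 0.000 0.000 0.000 N·m.
t=0.975 s (step 65): theta=4.575 -0.187 0.170 -0.278 -0.231 2.152 rad, qd=1.401 -6.210 -2.008 12.711 10.137 -6.325 rad/s, tcp=-1.132 -0.111 -0.522 m, effort=0.000 0.000 0.000 0.000 0.000 0.000 N·m.
t=1.050 s (step 70): theta=4.559 -0.535 0.084 0.539 -0.029 0.989 rad, qd=-1.518 -2.095 1.496 4.138 -1.426 -21.450 rad/s, tcp=-1.383 -0.041 -0.201 m, effort=0.000 0.000 0.000 0.000 0.000 0.000 N·m.
t=1.125 s (step 75): theta=4.404 -0.474 0.255 0.728 -0.062 -0.357 rad, qd=-2.880 2.819 3.649 1.979 -1.149 -9.511 rad/s, tcp=-1.320 -0.054 0.099 m, effort=0.000 0.000 0.000 0.000 0.000 0.000 N·m.
t=1.200 s (step 80): theta=4.132 -0.210 0.621 0.792 -0.044 -0.762 rad, qd=-3.897 2.243 5.912 -0.246 1.193 -3.319 rad/s, tcp=-1.163 -0.079 0.202 m, effort=0.000 0.000 0.000 0.000 0.000 0.000 N·m.
t=1.275 s (step 85): theta=3.863 -0.149 0.990 0.813 -0.029 -0.851 rad, qd=-3.385 0.259 3.417 1.288 -0.165 0.034 rad/s, tcp=-1.018 -0.083 0.211 m, effort=0.000 0.000 0.000 0.000 0.000 0.000 N·m.
t=1.350 s (step 90): theta=3.618 -0.137 1.122 0.998 -0.031 -0.838 rad, qd=-3.113 0.047 0.130 3.547 -0.007 0.366 rad/s, tcp=-0.892 -0.082 0.150 m, effort=0.000 0.000 0.000 0.000 0.000 0.000 N·m.
t=1.380 s (step 92): theta=3.527 -0.136 1.106 1.115 -0.032 -0.825 rad, qd=-2.904 -0.031 -1.193 4.191 -0.035 0.531 rad/s, tcp=-0.848 -0.081 0.105 m.


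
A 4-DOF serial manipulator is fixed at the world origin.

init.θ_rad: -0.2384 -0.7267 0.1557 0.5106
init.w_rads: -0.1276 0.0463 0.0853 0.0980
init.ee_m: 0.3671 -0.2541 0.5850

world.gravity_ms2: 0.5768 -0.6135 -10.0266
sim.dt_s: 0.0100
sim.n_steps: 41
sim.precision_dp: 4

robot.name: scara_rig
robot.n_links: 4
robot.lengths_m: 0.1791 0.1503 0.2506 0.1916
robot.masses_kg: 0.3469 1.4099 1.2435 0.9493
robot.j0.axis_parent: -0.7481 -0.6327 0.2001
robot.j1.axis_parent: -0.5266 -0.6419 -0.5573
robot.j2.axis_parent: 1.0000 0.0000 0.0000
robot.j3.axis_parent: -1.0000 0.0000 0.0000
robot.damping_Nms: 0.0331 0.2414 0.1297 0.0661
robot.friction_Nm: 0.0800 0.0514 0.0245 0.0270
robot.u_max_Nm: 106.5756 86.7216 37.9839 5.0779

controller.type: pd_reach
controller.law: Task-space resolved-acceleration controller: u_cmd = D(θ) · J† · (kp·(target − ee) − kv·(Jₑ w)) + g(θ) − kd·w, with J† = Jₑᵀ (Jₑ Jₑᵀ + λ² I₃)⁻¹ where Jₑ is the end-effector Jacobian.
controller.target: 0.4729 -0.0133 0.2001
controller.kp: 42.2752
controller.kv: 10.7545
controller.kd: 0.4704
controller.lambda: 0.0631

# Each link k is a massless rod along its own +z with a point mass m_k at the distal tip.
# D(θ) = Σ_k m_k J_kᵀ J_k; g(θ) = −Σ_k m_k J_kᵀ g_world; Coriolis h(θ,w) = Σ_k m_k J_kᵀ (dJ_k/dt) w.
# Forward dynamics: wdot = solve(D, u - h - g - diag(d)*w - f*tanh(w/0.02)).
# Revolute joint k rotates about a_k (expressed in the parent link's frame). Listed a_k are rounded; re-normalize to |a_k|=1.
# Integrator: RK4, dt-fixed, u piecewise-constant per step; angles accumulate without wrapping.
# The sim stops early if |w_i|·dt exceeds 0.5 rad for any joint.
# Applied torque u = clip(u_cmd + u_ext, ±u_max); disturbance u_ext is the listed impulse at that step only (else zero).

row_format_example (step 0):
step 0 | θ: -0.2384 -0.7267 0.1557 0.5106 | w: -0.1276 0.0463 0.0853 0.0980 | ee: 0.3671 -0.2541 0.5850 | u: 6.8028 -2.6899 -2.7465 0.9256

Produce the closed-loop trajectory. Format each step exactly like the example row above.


step 1 | θ: -0.2381 -0.7290 0.1586 0.5145 | w: 0.1865 -0.5093 0.4885 0.6781 | ee: 0.3678 -0.2544 0.5840 | u: 7.4014 -1.3070 -3.1297 0.6586
step 2 | θ: -0.2350 -0.7364 0.1646 0.5225 | w: 0.4187 -0.9628 0.7059 0.9131 | ee: 0.3692 -0.2541 0.5820 | u: 8.1726 -0.0536 -3.4641 0.5784
step 3 | θ: -0.2299 -0.7479 0.1723 0.5320 | w: 0.5999 -1.3333 0.8370 0.9859 | ee: 0.3715 -0.2532 0.5792 | u: 8.9939 1.0733 -3.7683 0.5819
step 4 | θ: -0.2232 -0.7628 0.1812 0.5419 | w: 0.7467 -1.6344 0.9282 0.9812 | ee: 0.3744 -0.2519 0.5757 | u: 9.8041 2.0830 -4.0518 0.6227
step 5 | θ: -0.2151 -0.7803 0.1908 0.5515 | w: 0.8694 -1.8773 1.0023 0.9378 | ee: 0.3780 -0.2503 0.5716 | u: 10.5727 2.9886 -4.3202 0.6799
step 6 | θ: -0.2059 -0.8001 0.2012 0.5605 | w: 0.9748 -2.0710 1.0701 0.8737 | ee: 0.3820 -0.2485 0.5671 | u: 11.2841 3.8032 -4.5765 0.7443
step 7 | θ: -0.1956 -0.8216 0.2122 0.5689 | w: 1.0675 -2.2231 1.1365 0.7973 | ee: 0.3864 -0.2463 0.5620 | u: 11.9296 4.5386 -4.8222 0.8117
step 8 | θ: -0.1846 -0.8444 0.2239 0.5765 | w: 1.1507 -2.3399 1.2033 0.7127 | ee: 0.3911 -0.2439 0.5566 | u: 12.5042 5.2048 -5.0573 0.8802
step 9 | θ: -0.1727 -0.8682 0.2363 0.5831 | w: 1.2264 -2.4266 1.2707 0.6224 | ee: 0.3960 -0.2413 0.5508 | u: 13.0045 5.8102 -5.2815 0.9487
step 10 | θ: -0.1601 -0.8928 0.2493 0.5889 | w: 1.2961 -2.4876 1.3381 0.5278 | ee: 0.4011 -0.2384 0.5447 | u: 13.4281 6.3615 -5.4937 1.0167
step 11 | θ: -0.1468 -0.9179 0.2630 0.5937 | w: 1.3608 -2.5268 1.4041 0.4304 | ee: 0.4063 -0.2353 0.5383 | u: 13.7733 6.8641 -5.6927 1.0835
step 12 | θ: -0.1329 -0.9433 0.2774 0.5975 | w: 1.4208 -2.5475 1.4676 0.3314 | ee: 0.4116 -0.2319 0.5317 | u: 14.0391 7.3224 -5.8772 1.1485
step 13 | θ: -0.1184 -0.9688 0.2924 0.6003 | w: 1.4764 -2.5524 1.5269 0.2322 | ee: 0.4168 -0.2284 0.5248 | u: 14.2253 7.7397 -6.0460 1.2112
step 14 | θ: -0.1034 -0.9942 0.3079 0.6022 | w: 1.5275 -2.5442 1.5807 0.1341 | ee: 0.4220 -0.2246 0.5177 | u: 14.3326 8.1191 -6.1979 1.2709
step 15 | θ: -0.0879 -1.0196 0.3239 0.6031 | w: 1.5739 -2.5250 1.6278 0.0388 | ee: 0.4271 -0.2206 0.5104 | u: 14.3629 8.4628 -6.3320 1.3269
step 16 | θ: -0.0719 -1.0447 0.3404 0.6031 | w: 1.6151 -2.4967 1.6722 -0.0336 | ee: 0.4321 -0.2164 0.5031 | u: 14.2980 8.7658 -6.4435 1.3671
step 17 | θ: -0.0556 -1.0695 0.3573 0.6025 | w: 1.6500 -2.4611 1.7100 -0.0895 | ee: 0.4370 -0.2121 0.4956 | u: 14.1498 9.0325 -6.5325 1.3958
step 18 | θ: -0.0390 -1.0939 0.3745 0.6013 | w: 1.6785 -2.4201 1.7339 -0.1510 | ee: 0.4416 -0.2075 0.4880 | u: 13.9530 9.2750 -6.6055 1.4268
step 19 | θ: -0.0221 -1.1179 0.3919 0.5995 | w: 1.7008 -2.3749 1.7461 -0.2116 | ee: 0.4460 -0.2027 0.4803 | u: 13.7102 9.4937 -6.6630 1.4568
step 20 | θ: -0.0050 -1.1414 0.4094 0.5971 | w: 1.7170 -2.3266 1.7479 -0.2676 | ee: 0.4502 -0.1977 0.4726 | u: 13.4267 9.6900 -6.7059 1.4838
step 21 | θ: 0.0122 -1.1644 0.4268 0.5942 | w: 1.7270 -2.2761 1.7404 -0.3170 | ee: 0.4542 -0.1927 0.4650 | u: 13.1094 9.8656 -6.7354 1.5069
step 22 | θ: 0.0295 -1.1869 0.4441 0.5908 | w: 1.7312 -2.2240 1.7244 -0.3586 | ee: 0.4579 -0.1875 0.4573 | u: 12.7660 10.0225 -6.7529 1.5257
step 23 | θ: 0.0468 -1.2088 0.4613 0.5871 | w: 1.7295 -2.1709 1.7007 -0.3922 | ee: 0.4614 -0.1822 0.4496 | u: 12.4044 10.1626 -6.7600 1.5404
step 24 | θ: 0.0640 -1.2303 0.4781 0.5830 | w: 1.7222 -2.1174 1.6703 -0.4179 | ee: 0.4647 -0.1768 0.4421 | u: 12.0323 10.2878 -6.7585 1.5511
step 25 | θ: 0.0812 -1.2512 0.4946 0.5788 | w: 1.7097 -2.0638 1.6341 -0.4360 | ee: 0.4677 -0.1714 0.4345 | u: 11.6564 10.4000 -6.7499 1.5583
step 26 | θ: 0.0982 -1.2715 0.5107 0.5743 | w: 1.6923 -2.0102 1.5930 -0.4471 | ee: 0.4704 -0.1659 0.4271 | u: 11.2829 10.5008 -6.7358 1.5625
step 27 | θ: 0.1150 -1.2914 0.5264 0.5699 | w: 1.6705 -1.9570 1.5479 -0.4521 | ee: 0.4729 -0.1604 0.4198 | u: 10.9168 10.5916 -6.7175 1.5642
step 28 | θ: 0.1315 -1.3107 0.5417 0.5653 | w: 1.6446 -1.9042 1.4997 -0.4516 | ee: 0.4752 -0.1549 0.4126 | u: 10.5622 10.6736 -6.6964 1.5638
step 29 | θ: 0.1478 -1.3294 0.5564 0.5609 | w: 1.6152 -1.8519 1.4493 -0.4465 | ee: 0.4773 -0.1494 0.4055 | u: 10.2221 10.7479 -6.6734 1.5620
step 30 | θ: 0.1638 -1.3477 0.5706 0.5565 | w: 1.5827 -1.8001 1.3974 -0.4377 | ee: 0.4792 -0.1440 0.3986 | u: 9.8990 10.8154 -6.6493 1.5590
step 31 | θ: 0.1794 -1.3654 0.5843 0.5521 | w: 1.5476 -1.7489 1.3446 -0.4258 | ee: 0.4809 -0.1386 0.3918 | u: 9.5940 10.8766 -6.6251 1.5553
step 32 | θ: 0.1947 -1.3827 0.5975 0.5480 | w: 1.5102 -1.6982 1.2916 -0.4116 | ee: 0.4824 -0.1333 0.3851 | u: 9.3080 10.9322 -6.6010 1.5513
step 33 | θ: 0.2096 -1.3994 0.6101 0.5439 | w: 1.4711 -1.6482 1.2388 -0.3957 | ee: 0.4837 -0.1281 0.3786 | u: 9.0412 10.9826 -6.5777 1.5471
step 34 | θ: 0.2241 -1.4156 0.6223 0.5401 | w: 1.4306 -1.5987 1.1867 -0.3785 | ee: 0.4849 -0.1230 0.3723 | u: 8.7935 11.0282 -6.5553 1.5429
step 35 | θ: 0.2382 -1.4314 0.6339 0.5364 | w: 1.3890 -1.5498 1.1356 -0.3606 | ee: 0.4860 -0.1180 0.3661 | u: 8.5641 11.0692 -6.5341 1.5390
step 36 | θ: 0.2519 -1.4466 0.6450 0.5329 | w: 1.3466 -1.5016 1.0859 -0.3423 | ee: 0.4869 -0.1131 0.3601 | u: 8.3524 11.1058 -6.5141 1.5354
step 37 | θ: 0.2651 -1.4614 0.6556 0.5295 | w: 1.3038 -1.4540 1.0376 -0.3240 | ee: 0.4877 -0.1084 0.3542 | u: 8.1575 11.1384 -6.4954 1.5323
step 38 | θ: 0.2779 -1.4757 0.6657 0.5264 | w: 1.2607 -1.4070 0.9911 -0.3058 | ee: 0.4884 -0.1038 0.3485 | u: 7.9782 11.1671 -6.4780 1.5296
step 39 | θ: 0.2903 -1.4895 0.6754 0.5234 | w: 1.2177 -1.3607 0.9463 -0.2880 | ee: 0.4890 -0.0993 0.3430 | u: 7.8135 11.1920 -6.4618 1.5273
step 40 | θ: 0.3023 -1.5029 0.6846 0.5207 | w: 1.1749 -1.3151 0.9034 -0.2707 | ee: 0.4895 -0.0949 0.3376 | u: 7.6623 11.2134 -6.4468 1.5255
step 41 | θ: 0.3138 -1.5158 0.6935 0.5180 | w: 1.1324 -1.2702 0.8624 -0.2539 | ee: 0.4899 -0.0908 0.3323
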